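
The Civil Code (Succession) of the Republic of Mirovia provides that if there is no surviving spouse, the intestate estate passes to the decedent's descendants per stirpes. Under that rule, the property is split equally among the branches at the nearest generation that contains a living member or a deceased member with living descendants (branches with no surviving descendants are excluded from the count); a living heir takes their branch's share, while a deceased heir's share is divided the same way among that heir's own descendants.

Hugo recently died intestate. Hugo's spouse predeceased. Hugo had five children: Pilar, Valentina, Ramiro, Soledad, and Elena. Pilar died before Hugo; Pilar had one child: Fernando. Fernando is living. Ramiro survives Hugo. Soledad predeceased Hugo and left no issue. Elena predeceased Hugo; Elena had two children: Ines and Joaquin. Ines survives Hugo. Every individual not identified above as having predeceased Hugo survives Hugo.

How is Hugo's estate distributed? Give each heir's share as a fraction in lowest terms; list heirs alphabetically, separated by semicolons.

There is no surviving spouse, so the entire estate passes to Hugo's descendants per stirpes.
Soledad left no surviving issue, so that branch lapses and is disregarded.
The estate is divided into 4 equal shares of 1/4 among Pilar, Valentina, Ramiro, Elena.
Pilar predeceased; the 1/4 allotted to Pilar's branch passes to Pilar's issue by representation.
Fernando is the sole taker at this level and receives the full 1/4.
Valentina is living and takes 1/4.
Ramiro is living and takes 1/4.
Elena predeceased; the 1/4 allotted to Elena's branch passes to Elena's issue by representation.
The 1/4 is divided into 2 equal shares of 1/8 among Ines, Joaquin.
Ines is living and takes 1/8.
Joaquin is living and takes 1/8.

Fernando 1/4; Ines 1/8; Joaquin 1/8; Ramiro 1/4; Valentina 1/4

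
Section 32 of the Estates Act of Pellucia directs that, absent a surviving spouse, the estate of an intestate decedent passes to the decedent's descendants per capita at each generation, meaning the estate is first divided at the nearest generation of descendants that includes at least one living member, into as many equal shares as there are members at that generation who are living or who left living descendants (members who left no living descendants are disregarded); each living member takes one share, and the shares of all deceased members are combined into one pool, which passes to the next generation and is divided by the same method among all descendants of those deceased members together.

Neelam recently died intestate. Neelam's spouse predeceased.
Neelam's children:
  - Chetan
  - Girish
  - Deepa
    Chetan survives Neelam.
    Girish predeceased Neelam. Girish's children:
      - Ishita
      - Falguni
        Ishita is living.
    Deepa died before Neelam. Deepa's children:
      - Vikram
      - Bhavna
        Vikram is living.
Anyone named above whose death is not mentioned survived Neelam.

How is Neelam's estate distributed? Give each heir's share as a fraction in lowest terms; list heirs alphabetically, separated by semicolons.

Bhavna 1/6; Chetan 1/3; Falguni 1/6; Ishita 1/6; Vikram 1/6

There is no surviving spouse, so the entire estate passes to Neelam's descendants per capita at each generation.
At generation 1 (Chetan, Girish, Deepa) there are 3 shares of (1)/3 = 1/3 each.
Living: Chetan — each takes 1/3.
Deceased: Girish and Deepa. Their combined 2/3 is pooled and carried to generation 2.
At generation 2 (Ishita, Falguni, Vikram, Bhavna) there are 4 shares of (2/3)/4 = 1/6 each.
Living: Ishita, Falguni, Vikram, and Bhavna — each takes 1/6.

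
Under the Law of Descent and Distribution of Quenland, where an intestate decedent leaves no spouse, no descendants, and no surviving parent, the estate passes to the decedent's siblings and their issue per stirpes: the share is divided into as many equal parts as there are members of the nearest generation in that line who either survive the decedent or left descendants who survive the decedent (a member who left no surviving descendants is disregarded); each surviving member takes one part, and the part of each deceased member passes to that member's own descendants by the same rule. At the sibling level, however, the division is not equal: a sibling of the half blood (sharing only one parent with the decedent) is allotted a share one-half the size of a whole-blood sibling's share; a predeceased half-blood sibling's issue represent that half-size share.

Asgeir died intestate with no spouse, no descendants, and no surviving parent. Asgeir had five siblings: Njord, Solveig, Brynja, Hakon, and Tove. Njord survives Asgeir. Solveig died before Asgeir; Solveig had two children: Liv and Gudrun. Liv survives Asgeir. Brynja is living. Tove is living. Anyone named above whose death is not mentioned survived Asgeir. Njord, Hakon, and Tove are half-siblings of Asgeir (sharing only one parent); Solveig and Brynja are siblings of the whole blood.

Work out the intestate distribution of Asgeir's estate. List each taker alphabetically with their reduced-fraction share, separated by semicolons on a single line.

Brynja 2/7; Gudrun 1/7; Hakon 1/7; Liv 1/7; Njord 1/7; Tove 1/7

No spouse, descendants, or parent survives, so the estate passes to Asgeir's siblings per stirpes.
Half-blood siblings count for one-half the weight of whole-blood siblings at the initial division.
Dividing 1 in proportion to weights (total weight 7/2): Njord (weight 1/2) → 1/7; Solveig (weight 1) → 2/7; Brynja (weight 1) → 2/7; Hakon (weight 1/2) → 1/7; Tove (weight 1/2) → 1/7.
Njord is living and takes 1/7.
Solveig predeceased; the 2/7 allotted to Solveig's branch passes to Solveig's issue by representation.
The 2/7 is divided into 2 equal shares of 1/7 among Liv, Gudrun.
Liv is living and takes 1/7.
Gudrun is living and takes 1/7.
Brynja is living and takes 2/7.
Hakon is living and takes 1/7.
Tove is living and takes 1/7.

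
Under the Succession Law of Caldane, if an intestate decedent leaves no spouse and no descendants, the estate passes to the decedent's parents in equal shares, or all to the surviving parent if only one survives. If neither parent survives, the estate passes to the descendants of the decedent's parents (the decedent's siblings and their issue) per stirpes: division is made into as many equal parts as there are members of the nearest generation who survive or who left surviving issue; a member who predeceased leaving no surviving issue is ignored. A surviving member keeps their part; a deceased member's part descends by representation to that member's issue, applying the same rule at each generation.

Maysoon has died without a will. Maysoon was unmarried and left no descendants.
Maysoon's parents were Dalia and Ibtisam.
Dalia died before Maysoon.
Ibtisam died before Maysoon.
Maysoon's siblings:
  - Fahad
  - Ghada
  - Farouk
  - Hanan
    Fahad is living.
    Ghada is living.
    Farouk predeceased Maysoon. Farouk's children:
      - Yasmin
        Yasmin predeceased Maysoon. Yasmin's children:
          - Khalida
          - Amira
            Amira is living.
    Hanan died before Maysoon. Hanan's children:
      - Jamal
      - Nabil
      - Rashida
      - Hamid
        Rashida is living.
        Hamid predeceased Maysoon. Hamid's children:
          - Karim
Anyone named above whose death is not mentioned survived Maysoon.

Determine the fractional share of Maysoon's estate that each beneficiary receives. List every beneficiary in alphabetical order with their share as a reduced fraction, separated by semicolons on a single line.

Neither parent survives and there are no descendants, so the estate passes to Maysoon's siblings and their issue per stirpes.
The estate is divided into 4 equal shares of 1/4 among Fahad, Ghada, Farouk, Hanan.
Fahad is living and takes 1/4.
Ghada is living and takes 1/4.
Farouk predeceased; the 1/4 allotted to Farouk's branch passes to Farouk's issue by representation.
Yasmin's line is the sole branch at this level, so the full 1/4 passes to Yasmin's issue by representation.
The 1/4 is divided into 2 equal shares of 1/8 among Khalida, Amira.
Khalida is living and takes 1/8.
Amira is living and takes 1/8.
Hanan predeceased; the 1/4 allotted to Hanan's branch passes to Hanan's issue by representation.
The 1/4 is divided into 4 equal shares of 1/16 among Jamal, Nabil, Rashida, Hamid.
Jamal is living and takes 1/16.
Nabil is living and takes 1/16.
Rashida is living and takes 1/16.
Hamid predeceased; the 1/16 allotted to Hamid's branch passes to Hamid's issue by representation.
Karim is the sole taker at this level and receives the full 1/16.

Amira 1/8; Fahad 1/4; Ghada 1/4; Jamal 1/16; Karim 1/16; Khalida 1/8; Nabil 1/16; Rashida 1/16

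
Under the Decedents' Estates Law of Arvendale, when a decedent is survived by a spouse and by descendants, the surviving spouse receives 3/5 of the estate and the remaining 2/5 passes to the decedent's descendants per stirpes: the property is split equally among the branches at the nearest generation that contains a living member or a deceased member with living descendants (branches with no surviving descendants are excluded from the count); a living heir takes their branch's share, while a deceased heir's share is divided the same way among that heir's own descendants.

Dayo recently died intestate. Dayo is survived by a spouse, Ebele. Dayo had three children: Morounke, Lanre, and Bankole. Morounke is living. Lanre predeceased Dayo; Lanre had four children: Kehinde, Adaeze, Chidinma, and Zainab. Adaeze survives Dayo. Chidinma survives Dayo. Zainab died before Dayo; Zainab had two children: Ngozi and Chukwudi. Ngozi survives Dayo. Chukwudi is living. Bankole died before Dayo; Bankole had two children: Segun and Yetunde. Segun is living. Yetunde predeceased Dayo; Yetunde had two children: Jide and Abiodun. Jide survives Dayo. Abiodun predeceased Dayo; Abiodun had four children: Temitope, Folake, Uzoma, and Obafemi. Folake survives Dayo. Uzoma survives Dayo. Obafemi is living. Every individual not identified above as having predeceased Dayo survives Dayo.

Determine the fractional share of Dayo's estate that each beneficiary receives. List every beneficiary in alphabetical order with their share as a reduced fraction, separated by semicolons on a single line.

Adaeze 1/30; Chidinma 1/30; Chukwudi 1/60; Ebele 3/5; Folake 1/120; Jide 1/30; Kehinde 1/30; Morounke 2/15; Ngozi 1/60; Obafemi 1/120; Segun 1/15; Temitope 1/120; Uzoma 1/120

Ebele, as surviving spouse, takes 3/5.
The remaining 2/5 passes to Dayo's descendants per stirpes.
The 2/5 is divided into 3 equal shares of 2/15 among Morounke, Lanre, Bankole.
Morounke is living and takes 2/15.
Lanre predeceased; the 2/15 allotted to Lanre's branch passes to Lanre's issue by representation.
The 2/15 is divided into 4 equal shares of 1/30 among Kehinde, Adaeze, Chidinma, Zainab.
Kehinde is living and takes 1/30.
Adaeze is living and takes 1/30.
Chidinma is living and takes 1/30.
Zainab predeceased; the 1/30 allotted to Zainab's branch passes to Zainab's issue by representation.
The 1/30 is divided into 2 equal shares of 1/60 among Ngozi, Chukwudi.
Ngozi is living and takes 1/60.
Chukwudi is living and takes 1/60.
Bankole predeceased; the 2/15 allotted to Bankole's branch passes to Bankole's issue by representation.
The 2/15 is divided into 2 equal shares of 1/15 among Segun, Yetunde.
Segun is living and takes 1/15.
Yetunde predeceased; the 1/15 allotted to Yetunde's branch passes to Yetunde's issue by representation.
The 1/15 is divided into 2 equal shares of 1/30 among Jide, Abiodun.
Jide is living and takes 1/30.
Abiodun predeceased; the 1/30 allotted to Abiodun's branch passes to Abiodun's issue by representation.
The 1/30 is divided into 4 equal shares of 1/120 among Temitope, Folake, Uzoma, Obafemi.
Temitope is living and takes 1/120.
Folake is living and takes 1/120.
Uzoma is living and takes 1/120.
Obafemi is living and takes 1/120.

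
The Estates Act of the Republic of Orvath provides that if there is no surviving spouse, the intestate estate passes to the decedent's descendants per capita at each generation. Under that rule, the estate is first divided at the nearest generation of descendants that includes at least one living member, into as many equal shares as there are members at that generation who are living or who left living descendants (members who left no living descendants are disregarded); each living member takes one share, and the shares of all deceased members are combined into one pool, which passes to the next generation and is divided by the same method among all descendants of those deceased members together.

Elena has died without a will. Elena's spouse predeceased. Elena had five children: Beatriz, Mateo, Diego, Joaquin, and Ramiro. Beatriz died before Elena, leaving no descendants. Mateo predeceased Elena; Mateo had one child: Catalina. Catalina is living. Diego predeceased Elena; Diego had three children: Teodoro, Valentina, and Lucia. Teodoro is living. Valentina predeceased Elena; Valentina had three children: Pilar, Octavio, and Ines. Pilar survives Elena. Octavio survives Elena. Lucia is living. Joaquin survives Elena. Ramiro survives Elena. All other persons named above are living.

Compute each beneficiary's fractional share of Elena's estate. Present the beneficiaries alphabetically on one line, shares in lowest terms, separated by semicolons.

There is no surviving spouse, so the entire estate passes to Elena's descendants per capita at each generation.
At generation 1 (Mateo, Diego, Joaquin, Ramiro) there are 4 shares of (1)/4 = 1/4 each.
Living: Joaquin and Ramiro — each takes 1/4.
Deceased: Mateo and Diego. Their combined 1/2 is pooled and carried to generation 2.
At generation 2 (Catalina, Teodoro, Valentina, Lucia) there are 4 shares of (1/2)/4 = 1/8 each.
Living: Catalina, Teodoro, and Lucia — each takes 1/8.
Deceased: Valentina. That 1/8 share is carried to generation 3.
At generation 3 (Pilar, Octavio, Ines) there are 3 shares of (1/8)/3 = 1/24 each.
Living: Pilar, Octavio, and Ines — each takes 1/24.

Catalina 1/8; Ines 1/24; Joaquin 1/4; Lucia 1/8; Octavio 1/24; Pilar 1/24; Ramiro 1/4; Teodoro 1/8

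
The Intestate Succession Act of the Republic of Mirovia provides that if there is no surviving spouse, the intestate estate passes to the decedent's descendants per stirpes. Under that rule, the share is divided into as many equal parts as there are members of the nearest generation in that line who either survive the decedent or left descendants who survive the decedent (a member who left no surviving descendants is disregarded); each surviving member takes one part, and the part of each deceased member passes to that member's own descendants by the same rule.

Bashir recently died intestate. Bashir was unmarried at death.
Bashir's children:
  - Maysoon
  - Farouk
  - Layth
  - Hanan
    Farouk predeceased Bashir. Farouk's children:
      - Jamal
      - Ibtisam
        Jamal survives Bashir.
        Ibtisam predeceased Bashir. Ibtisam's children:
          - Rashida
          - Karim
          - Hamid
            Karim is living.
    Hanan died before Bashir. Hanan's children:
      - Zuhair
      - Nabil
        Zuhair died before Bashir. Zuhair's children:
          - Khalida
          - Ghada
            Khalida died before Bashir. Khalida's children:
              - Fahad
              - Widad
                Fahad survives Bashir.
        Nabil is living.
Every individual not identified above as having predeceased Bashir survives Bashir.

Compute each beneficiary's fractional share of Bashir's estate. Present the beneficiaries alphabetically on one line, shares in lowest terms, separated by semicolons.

Fahad 1/32; Ghada 1/16; Hamid 1/24; Jamal 1/8; Karim 1/24; Layth 1/4; Maysoon 1/4; Nabil 1/8; Rashida 1/24; Widad 1/32

There is no surviving spouse, so the entire estate passes to Bashir's descendants per stirpes.
The estate is divided into 4 equal shares of 1/4 among Maysoon, Farouk, Layth, Hanan.
Maysoon is living and takes 1/4.
Farouk predeceased; the 1/4 allotted to Farouk's branch passes to Farouk's issue by representation.
The 1/4 is divided into 2 equal shares of 1/8 among Jamal, Ibtisam.
Jamal is living and takes 1/8.
Ibtisam predeceased; the 1/8 allotted to Ibtisam's branch passes to Ibtisam's issue by representation.
The 1/8 is divided into 3 equal shares of 1/24 among Rashida, Karim, Hamid.
Rashida is living and takes 1/24.
Karim is living and takes 1/24.
Hamid is living and takes 1/24.
Layth is living and takes 1/4.
Hanan predeceased; the 1/4 allotted to Hanan's branch passes to Hanan's issue by representation.
The 1/4 is divided into 2 equal shares of 1/8 among Zuhair, Nabil.
Zuhair predeceased; the 1/8 allotted to Zuhair's branch passes to Zuhair's issue by representation.
The 1/8 is divided into 2 equal shares of 1/16 among Khalida, Ghada.
Khalida predeceased; the 1/16 allotted to Khalida's branch passes to Khalida's issue by representation.
The 1/16 is divided into 2 equal shares of 1/32 among Fahad, Widad.
Fahad is living and takes 1/32.
Widad is living and takes 1/32.
Ghada is living and takes 1/16.
Nabil is living and takes 1/8.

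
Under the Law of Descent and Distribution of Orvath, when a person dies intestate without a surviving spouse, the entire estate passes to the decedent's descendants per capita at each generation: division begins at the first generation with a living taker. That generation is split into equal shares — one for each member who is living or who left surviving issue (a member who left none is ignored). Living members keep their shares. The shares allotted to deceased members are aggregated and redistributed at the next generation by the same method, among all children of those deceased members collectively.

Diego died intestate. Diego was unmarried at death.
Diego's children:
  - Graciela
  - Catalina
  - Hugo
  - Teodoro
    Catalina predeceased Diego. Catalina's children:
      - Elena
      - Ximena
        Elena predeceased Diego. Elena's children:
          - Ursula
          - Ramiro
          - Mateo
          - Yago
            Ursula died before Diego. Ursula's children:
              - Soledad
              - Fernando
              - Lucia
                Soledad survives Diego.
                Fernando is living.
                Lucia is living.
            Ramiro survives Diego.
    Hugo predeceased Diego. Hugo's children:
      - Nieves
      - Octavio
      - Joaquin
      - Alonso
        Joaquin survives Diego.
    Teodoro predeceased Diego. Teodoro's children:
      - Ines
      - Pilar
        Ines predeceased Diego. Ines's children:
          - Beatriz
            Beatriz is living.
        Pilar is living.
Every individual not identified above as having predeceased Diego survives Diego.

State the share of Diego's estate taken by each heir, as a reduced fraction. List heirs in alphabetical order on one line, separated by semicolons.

Alonso 3/32; Beatriz 3/80; Fernando 1/80; Graciela 1/4; Joaquin 3/32; Lucia 1/80; Mateo 3/80; Nieves 3/32; Octavio 3/32; Pilar 3/32; Ramiro 3/80; Soledad 1/80; Ximena 3/32; Yago 3/80

There is no surviving spouse, so the entire estate passes to Diego's descendants per capita at each generation.
At generation 1 (Graciela, Catalina, Hugo, Teodoro) there are 4 shares of (1)/4 = 1/4 each.
Living: Graciela — each takes 1/4.
Deceased: Catalina, Hugo, and Teodoro. Their combined 3/4 is pooled and carried to generation 2.
At generation 2 (Elena, Ximena, Nieves, Octavio, Joaquin, Alonso, Ines, Pilar) there are 8 shares of (3/4)/8 = 3/32 each.
Living: Ximena, Nieves, Octavio, Joaquin, Alonso, and Pilar — each takes 3/32.
Deceased: Elena and Ines. Their combined 3/16 is pooled and carried to generation 3.
At generation 3 (Ursula, Ramiro, Mateo, Yago, Beatriz) there are 5 shares of (3/16)/5 = 3/80 each.
Living: Ramiro, Mateo, Yago, and Beatriz — each takes 3/80.
Deceased: Ursula. That 3/80 share is carried to generation 4.
At generation 4 (Soledad, Fernando, Lucia) there are 3 shares of (3/80)/3 = 1/80 each.
Living: Soledad, Fernando, and Lucia — each takes 1/80.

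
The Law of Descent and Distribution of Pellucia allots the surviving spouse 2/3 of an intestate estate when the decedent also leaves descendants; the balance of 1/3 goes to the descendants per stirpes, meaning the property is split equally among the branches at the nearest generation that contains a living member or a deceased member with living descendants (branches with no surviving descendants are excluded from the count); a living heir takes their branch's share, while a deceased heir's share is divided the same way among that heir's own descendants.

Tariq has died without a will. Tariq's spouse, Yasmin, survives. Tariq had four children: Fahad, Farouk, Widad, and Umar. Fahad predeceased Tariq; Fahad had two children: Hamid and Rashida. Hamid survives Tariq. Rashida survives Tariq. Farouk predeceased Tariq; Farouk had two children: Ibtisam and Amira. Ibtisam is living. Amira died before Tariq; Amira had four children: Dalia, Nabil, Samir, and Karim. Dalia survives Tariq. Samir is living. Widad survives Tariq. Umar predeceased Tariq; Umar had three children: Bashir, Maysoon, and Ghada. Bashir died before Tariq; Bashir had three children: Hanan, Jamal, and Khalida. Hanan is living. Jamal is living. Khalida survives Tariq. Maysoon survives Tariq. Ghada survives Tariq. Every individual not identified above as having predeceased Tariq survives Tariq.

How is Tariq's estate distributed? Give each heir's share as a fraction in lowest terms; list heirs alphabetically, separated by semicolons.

Yasmin, as surviving spouse, takes 2/3.
The remaining 1/3 passes to Tariq's descendants per stirpes.
The 1/3 is divided into 4 equal shares of 1/12 among Fahad, Farouk, Widad, Umar.
Fahad predeceased; the 1/12 allotted to Fahad's branch passes to Fahad's issue by representation.
The 1/12 is divided into 2 equal shares of 1/24 among Hamid, Rashida.
Hamid is living and takes 1/24.
Rashida is living and takes 1/24.
Farouk predeceased; the 1/12 allotted to Farouk's branch passes to Farouk's issue by representation.
The 1/12 is divided into 2 equal shares of 1/24 among Ibtisam, Amira.
Ibtisam is living and takes 1/24.
Amira predeceased; the 1/24 allotted to Amira's branch passes to Amira's issue by representation.
The 1/24 is divided into 4 equal shares of 1/96 among Dalia, Nabil, Samir, Karim.
Dalia is living and takes 1/96.
Nabil is living and takes 1/96.
Samir is living and takes 1/96.
Karim is living and takes 1/96.
Widad is living and takes 1/12.
Umar predeceased; the 1/12 allotted to Umar's branch passes to Umar's issue by representation.
The 1/12 is divided into 3 equal shares of 1/36 among Bashir, Maysoon, Ghada.
Bashir predeceased; the 1/36 allotted to Bashir's branch passes to Bashir's issue by representation.
The 1/36 is divided into 3 equal shares of 1/108 among Hanan, Jamal, Khalida.
Hanan is living and takes 1/108.
Jamal is living and takes 1/108.
Khalida is living and takes 1/108.
Maysoon is living and takes 1/36.
Ghada is living and takes 1/36.

Dalia 1/96; Ghada 1/36; Hamid 1/24; Hanan 1/108; Ibtisam 1/24; Jamal 1/108; Karim 1/96; Khalida 1/108; Maysoon 1/36; Nabil 1/96; Rashida 1/24; Samir 1/96; Widad 1/12; Yasmin 2/3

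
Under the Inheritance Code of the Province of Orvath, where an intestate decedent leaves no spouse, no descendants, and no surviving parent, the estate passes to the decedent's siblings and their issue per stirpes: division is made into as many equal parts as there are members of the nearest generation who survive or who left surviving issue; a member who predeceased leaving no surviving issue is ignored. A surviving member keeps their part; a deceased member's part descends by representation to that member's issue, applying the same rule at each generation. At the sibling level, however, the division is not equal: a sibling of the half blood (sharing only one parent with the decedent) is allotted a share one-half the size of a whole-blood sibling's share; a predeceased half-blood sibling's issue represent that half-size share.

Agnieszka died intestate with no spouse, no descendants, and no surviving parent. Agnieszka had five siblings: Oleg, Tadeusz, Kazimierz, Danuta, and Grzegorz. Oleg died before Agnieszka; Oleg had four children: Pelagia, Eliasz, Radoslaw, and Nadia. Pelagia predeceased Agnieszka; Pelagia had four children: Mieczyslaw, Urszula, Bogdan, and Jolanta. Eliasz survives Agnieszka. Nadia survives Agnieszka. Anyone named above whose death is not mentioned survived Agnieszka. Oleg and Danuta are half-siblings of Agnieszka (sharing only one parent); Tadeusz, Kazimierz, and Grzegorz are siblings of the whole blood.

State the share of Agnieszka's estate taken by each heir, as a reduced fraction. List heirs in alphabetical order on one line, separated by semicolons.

Bogdan 1/128; Danuta 1/8; Eliasz 1/32; Grzegorz 1/4; Jolanta 1/128; Kazimierz 1/4; Mieczyslaw 1/128; Nadia 1/32; Radoslaw 1/32; Tadeusz 1/4; Urszula 1/128

No spouse, descendants, or parent survives, so the estate passes to Agnieszka's siblings per stirpes.
Half-blood siblings count for one-half the weight of whole-blood siblings at the initial division.
Dividing 1 in proportion to weights (total weight 4): Oleg (weight 1/2) → 1/8; Tadeusz (weight 1) → 1/4; Kazimierz (weight 1) → 1/4; Danuta (weight 1/2) → 1/8; Grzegorz (weight 1) → 1/4.
Oleg predeceased; the 1/8 allotted to Oleg's branch passes to Oleg's issue by representation.
The 1/8 is divided into 4 equal shares of 1/32 among Pelagia, Eliasz, Radoslaw, Nadia.
Pelagia predeceased; the 1/32 allotted to Pelagia's branch passes to Pelagia's issue by representation.
The 1/32 is divided into 4 equal shares of 1/128 among Mieczyslaw, Urszula, Bogdan, Jolanta.
Mieczyslaw is living and takes 1/128.
Urszula is living and takes 1/128.
Bogdan is living and takes 1/128.
Jolanta is living and takes 1/128.
Eliasz is living and takes 1/32.
Radoslaw is living and takes 1/32.
Nadia is living and takes 1/32.
Tadeusz is living and takes 1/4.
Kazimierz is living and takes 1/4.
Danuta is living and takes 1/8.
Grzegorz is living and takes 1/4.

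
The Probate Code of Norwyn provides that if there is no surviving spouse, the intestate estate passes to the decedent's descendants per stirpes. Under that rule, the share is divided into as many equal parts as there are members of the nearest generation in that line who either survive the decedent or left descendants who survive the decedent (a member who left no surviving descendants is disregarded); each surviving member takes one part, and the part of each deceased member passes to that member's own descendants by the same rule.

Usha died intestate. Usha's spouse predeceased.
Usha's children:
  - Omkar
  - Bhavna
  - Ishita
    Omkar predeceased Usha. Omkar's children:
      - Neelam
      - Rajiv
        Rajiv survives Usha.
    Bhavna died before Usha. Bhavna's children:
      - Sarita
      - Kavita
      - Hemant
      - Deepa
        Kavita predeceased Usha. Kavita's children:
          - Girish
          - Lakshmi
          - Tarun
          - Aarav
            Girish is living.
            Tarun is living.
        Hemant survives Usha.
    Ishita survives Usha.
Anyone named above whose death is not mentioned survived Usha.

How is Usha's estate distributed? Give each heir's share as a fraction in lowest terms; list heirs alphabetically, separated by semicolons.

There is no surviving spouse, so the entire estate passes to Usha's descendants per stirpes.
The estate is divided into 3 equal shares of 1/3 among Omkar, Bhavna, Ishita.
Omkar predeceased; the 1/3 allotted to Omkar's branch passes to Omkar's issue by representation.
The 1/3 is divided into 2 equal shares of 1/6 among Neelam, Rajiv.
Neelam is living and takes 1/6.
Rajiv is living and takes 1/6.
Bhavna predeceased; the 1/3 allotted to Bhavna's branch passes to Bhavna's issue by representation.
The 1/3 is divided into 4 equal shares of 1/12 among Sarita, Kavita, Hemant, Deepa.
Sarita is living and takes 1/12.
Kavita predeceased; the 1/12 allotted to Kavita's branch passes to Kavita's issue by representation.
The 1/12 is divided into 4 equal shares of 1/48 among Girish, Lakshmi, Tarun, Aarav.
Girish is living and takes 1/48.
Lakshmi is living and takes 1/48.
Tarun is living and takes 1/48.
Aarav is living and takes 1/48.
Hemant is living and takes 1/12.
Deepa is living and takes 1/12.
Ishita is living and takes 1/3.

Aarav 1/48; Deepa 1/12; Girish 1/48; Hemant 1/12; Ishita 1/3; Lakshmi 1/48; Neelam 1/6; Rajiv 1/6; Sarita 1/12; Tarun 1/48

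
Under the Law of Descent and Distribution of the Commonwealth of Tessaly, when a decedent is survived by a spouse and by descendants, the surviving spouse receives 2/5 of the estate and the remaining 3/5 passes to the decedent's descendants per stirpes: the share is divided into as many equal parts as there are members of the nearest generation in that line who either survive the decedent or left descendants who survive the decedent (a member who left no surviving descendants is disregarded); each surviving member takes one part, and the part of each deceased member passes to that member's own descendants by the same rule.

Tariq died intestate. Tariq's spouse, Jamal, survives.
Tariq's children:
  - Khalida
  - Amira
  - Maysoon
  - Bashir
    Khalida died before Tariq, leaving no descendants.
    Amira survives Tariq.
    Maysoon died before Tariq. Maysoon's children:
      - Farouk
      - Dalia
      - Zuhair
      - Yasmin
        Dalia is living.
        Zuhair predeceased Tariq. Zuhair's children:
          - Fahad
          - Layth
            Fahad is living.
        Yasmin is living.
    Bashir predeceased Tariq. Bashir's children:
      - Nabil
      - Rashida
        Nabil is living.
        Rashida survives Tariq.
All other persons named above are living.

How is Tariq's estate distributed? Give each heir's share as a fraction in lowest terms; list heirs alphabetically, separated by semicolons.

Jamal, as surviving spouse, takes 2/5.
The remaining 3/5 passes to Tariq's descendants per stirpes.
Khalida left no surviving issue, so that branch lapses and is disregarded.
The 3/5 is divided into 3 equal shares of 1/5 among Amira, Maysoon, Bashir.
Amira is living and takes 1/5.
Maysoon predeceased; the 1/5 allotted to Maysoon's branch passes to Maysoon's issue by representation.
The 1/5 is divided into 4 equal shares of 1/20 among Farouk, Dalia, Zuhair, Yasmin.
Farouk is living and takes 1/20.
Dalia is living and takes 1/20.
Zuhair predeceased; the 1/20 allotted to Zuhair's branch passes to Zuhair's issue by representation.
The 1/20 is divided into 2 equal shares of 1/40 among Fahad, Layth.
Fahad is living and takes 1/40.
Layth is living and takes 1/40.
Yasmin is living and takes 1/20.
Bashir predeceased; the 1/5 allotted to Bashir's branch passes to Bashir's issue by representation.
The 1/5 is divided into 2 equal shares of 1/10 among Nabil, Rashida.
Nabil is living and takes 1/10.
Rashida is living and takes 1/10.

Amira 1/5; Dalia 1/20; Fahad 1/40; Farouk 1/20; Jamal 2/5; Layth 1/40; Nabil 1/10; Rashida 1/10; Yasmin 1/20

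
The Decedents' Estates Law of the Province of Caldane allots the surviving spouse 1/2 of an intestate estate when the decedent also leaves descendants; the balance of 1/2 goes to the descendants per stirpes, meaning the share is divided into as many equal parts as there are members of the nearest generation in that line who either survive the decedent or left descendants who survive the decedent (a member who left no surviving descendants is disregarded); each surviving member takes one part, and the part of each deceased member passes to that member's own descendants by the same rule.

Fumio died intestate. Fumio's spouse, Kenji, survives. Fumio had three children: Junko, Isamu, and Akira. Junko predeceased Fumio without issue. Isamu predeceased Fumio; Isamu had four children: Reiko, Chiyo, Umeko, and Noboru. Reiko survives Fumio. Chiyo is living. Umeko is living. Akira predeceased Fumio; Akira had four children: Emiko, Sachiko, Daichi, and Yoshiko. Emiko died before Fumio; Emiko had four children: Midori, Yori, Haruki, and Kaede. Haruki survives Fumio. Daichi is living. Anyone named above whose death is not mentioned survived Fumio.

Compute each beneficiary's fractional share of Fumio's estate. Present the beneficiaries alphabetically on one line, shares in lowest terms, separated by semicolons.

Chiyo 1/16; Daichi 1/16; Haruki 1/64; Kaede 1/64; Kenji 1/2; Midori 1/64; Noboru 1/16; Reiko 1/16; Sachiko 1/16; Umeko 1/16; Yori 1/64; Yoshiko 1/16

Kenji, as surviving spouse, takes 1/2.
The remaining 1/2 passes to Fumio's descendants per stirpes.
Junko left no surviving issue, so that branch lapses and is disregarded.
The 1/2 is divided into 2 equal shares of 1/4 among Isamu, Akira.
Isamu predeceased; the 1/4 allotted to Isamu's branch passes to Isamu's issue by representation.
The 1/4 is divided into 4 equal shares of 1/16 among Reiko, Chiyo, Umeko, Noboru.
Reiko is living and takes 1/16.
Chiyo is living and takes 1/16.
Umeko is living and takes 1/16.
Noboru is living and takes 1/16.
Akira predeceased; the 1/4 allotted to Akira's branch passes to Akira's issue by representation.
The 1/4 is divided into 4 equal shares of 1/16 among Emiko, Sachiko, Daichi, Yoshiko.
Emiko predeceased; the 1/16 allotted to Emiko's branch passes to Emiko's issue by representation.
The 1/16 is divided into 4 equal shares of 1/64 among Midori, Yori, Haruki, Kaede.
Midori is living and takes 1/64.
Yori is living and takes 1/64.
Haruki is living and takes 1/64.
Kaede is living and takes 1/64.
Sachiko is living and takes 1/16.
Daichi is living and takes 1/16.
Yoshiko is living and takes 1/16.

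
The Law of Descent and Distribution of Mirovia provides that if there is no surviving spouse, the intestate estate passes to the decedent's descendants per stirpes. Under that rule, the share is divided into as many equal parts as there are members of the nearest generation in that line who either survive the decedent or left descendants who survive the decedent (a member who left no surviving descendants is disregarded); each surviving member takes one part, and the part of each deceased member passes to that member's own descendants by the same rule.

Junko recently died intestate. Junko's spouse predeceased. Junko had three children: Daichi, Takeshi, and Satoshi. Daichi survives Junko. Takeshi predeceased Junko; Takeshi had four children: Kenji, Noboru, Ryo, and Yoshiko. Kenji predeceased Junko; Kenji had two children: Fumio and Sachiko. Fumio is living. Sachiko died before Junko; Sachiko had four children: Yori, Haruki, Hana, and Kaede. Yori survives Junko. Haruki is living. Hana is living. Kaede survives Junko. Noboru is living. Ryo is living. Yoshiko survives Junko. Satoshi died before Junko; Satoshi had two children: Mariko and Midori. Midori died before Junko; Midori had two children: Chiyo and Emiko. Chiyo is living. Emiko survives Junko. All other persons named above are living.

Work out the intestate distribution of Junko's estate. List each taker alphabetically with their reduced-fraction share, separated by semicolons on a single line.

Chiyo 1/12; Daichi 1/3; Emiko 1/12; Fumio 1/24; Hana 1/96; Haruki 1/96; Kaede 1/96; Mariko 1/6; Noboru 1/12; Ryo 1/12; Yori 1/96; Yoshiko 1/12

There is no surviving spouse, so the entire estate passes to Junko's descendants per stirpes.
The estate is divided into 3 equal shares of 1/3 among Daichi, Takeshi, Satoshi.
Daichi is living and takes 1/3.
Takeshi predeceased; the 1/3 allotted to Takeshi's branch passes to Takeshi's issue by representation.
The 1/3 is divided into 4 equal shares of 1/12 among Kenji, Noboru, Ryo, Yoshiko.
Kenji predeceased; the 1/12 allotted to Kenji's branch passes to Kenji's issue by representation.
The 1/12 is divided into 2 equal shares of 1/24 among Fumio, Sachiko.
Fumio is living and takes 1/24.
Sachiko predeceased; the 1/24 allotted to Sachiko's branch passes to Sachiko's issue by representation.
The 1/24 is divided into 4 equal shares of 1/96 among Yori, Haruki, Hana, Kaede.
Yori is living and takes 1/96.
Haruki is living and takes 1/96.
Hana is living and takes 1/96.
Kaede is living and takes 1/96.
Noboru is living and takes 1/12.
Ryo is living and takes 1/12.
Yoshiko is living and takes 1/12.
Satoshi predeceased; the 1/3 allotted to Satoshi's branch passes to Satoshi's issue by representation.
The 1/3 is divided into 2 equal shares of 1/6 among Mariko, Midori.
Mariko is living and takes 1/6.
Midori predeceased; the 1/6 allotted to Midori's branch passes to Midori's issue by representation.
The 1/6 is divided into 2 equal shares of 1/12 among Chiyo, Emiko.
Chiyo is living and takes 1/12.
Emiko is living and takes 1/12.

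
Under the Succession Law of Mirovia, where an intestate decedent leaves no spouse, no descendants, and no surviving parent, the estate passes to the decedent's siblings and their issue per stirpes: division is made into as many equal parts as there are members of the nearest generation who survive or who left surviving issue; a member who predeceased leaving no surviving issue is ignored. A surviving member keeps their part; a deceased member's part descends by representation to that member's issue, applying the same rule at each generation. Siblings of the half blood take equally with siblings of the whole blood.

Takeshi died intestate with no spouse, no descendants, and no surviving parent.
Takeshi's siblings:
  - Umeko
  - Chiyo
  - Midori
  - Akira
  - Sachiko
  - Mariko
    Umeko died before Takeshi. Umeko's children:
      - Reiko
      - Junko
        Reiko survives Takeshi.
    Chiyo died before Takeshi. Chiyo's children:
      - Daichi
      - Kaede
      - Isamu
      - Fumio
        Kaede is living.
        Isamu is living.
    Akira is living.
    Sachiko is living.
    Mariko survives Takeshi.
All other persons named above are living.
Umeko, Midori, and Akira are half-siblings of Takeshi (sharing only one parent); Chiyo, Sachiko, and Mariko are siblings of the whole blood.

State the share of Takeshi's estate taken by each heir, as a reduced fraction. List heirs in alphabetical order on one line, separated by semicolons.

No spouse, descendants, or parent survives, so the estate passes to Takeshi's siblings per stirpes.
Half-blood and whole-blood siblings take equally under the stated rule.
The estate is divided into 6 equal shares of 1/6 among Umeko, Chiyo, Midori, Akira, Sachiko, Mariko.
Umeko predeceased; the 1/6 allotted to Umeko's branch passes to Umeko's issue by representation.
The 1/6 is divided into 2 equal shares of 1/12 among Reiko, Junko.
Reiko is living and takes 1/12.
Junko is living and takes 1/12.
Chiyo predeceased; the 1/6 allotted to Chiyo's branch passes to Chiyo's issue by representation.
The 1/6 is divided into 4 equal shares of 1/24 among Daichi, Kaede, Isamu, Fumio.
Daichi is living and takes 1/24.
Kaede is living and takes 1/24.
Isamu is living and takes 1/24.
Fumio is living and takes 1/24.
Midori is living and takes 1/6.
Akira is living and takes 1/6.
Sachiko is living and takes 1/6.
Mariko is living and takes 1/6.

Akira 1/6; Daichi 1/24; Fumio 1/24; Isamu 1/24; Junko 1/12; Kaede 1/24; Mariko 1/6; Midori 1/6; Reiko 1/12; Sachiko 1/6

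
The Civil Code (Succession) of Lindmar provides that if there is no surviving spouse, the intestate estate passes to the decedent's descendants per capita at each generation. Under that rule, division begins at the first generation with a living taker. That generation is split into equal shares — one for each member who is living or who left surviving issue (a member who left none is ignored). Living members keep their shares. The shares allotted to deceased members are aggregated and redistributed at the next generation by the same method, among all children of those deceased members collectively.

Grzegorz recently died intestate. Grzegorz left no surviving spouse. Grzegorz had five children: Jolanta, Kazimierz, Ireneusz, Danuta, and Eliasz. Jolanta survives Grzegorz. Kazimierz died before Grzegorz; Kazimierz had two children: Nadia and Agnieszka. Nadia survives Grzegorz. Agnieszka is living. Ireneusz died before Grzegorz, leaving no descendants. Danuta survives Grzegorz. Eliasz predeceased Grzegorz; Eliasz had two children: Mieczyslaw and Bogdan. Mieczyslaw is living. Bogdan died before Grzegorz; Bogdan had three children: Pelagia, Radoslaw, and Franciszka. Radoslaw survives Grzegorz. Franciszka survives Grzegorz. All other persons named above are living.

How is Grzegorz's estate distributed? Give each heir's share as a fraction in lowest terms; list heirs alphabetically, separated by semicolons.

Agnieszka 1/8; Danuta 1/4; Franciszka 1/24; Jolanta 1/4; Mieczyslaw 1/8; Nadia 1/8; Pelagia 1/24; Radoslaw 1/24

There is no surviving spouse, so the entire estate passes to Grzegorz's descendants per capita at each generation.
At generation 1 (Jolanta, Kazimierz, Danuta, Eliasz) there are 4 shares of (1)/4 = 1/4 each.
Living: Jolanta and Danuta — each takes 1/4.
Deceased: Kazimierz and Eliasz. Their combined 1/2 is pooled and carried to generation 2.
At generation 2 (Nadia, Agnieszka, Mieczyslaw, Bogdan) there are 4 shares of (1/2)/4 = 1/8 each.
Living: Nadia, Agnieszka, and Mieczyslaw — each takes 1/8.
Deceased: Bogdan. That 1/8 share is carried to generation 3.
At generation 3 (Pelagia, Radoslaw, Franciszka) there are 3 shares of (1/8)/3 = 1/24 each.
Living: Pelagia, Radoslaw, and Franciszka — each takes 1/24.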